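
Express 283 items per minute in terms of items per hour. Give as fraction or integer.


Converting from per minute to per hour
Rate = 283 items per minute
Multiply by 60: 283 * 60
= 16980 items per hour

16980


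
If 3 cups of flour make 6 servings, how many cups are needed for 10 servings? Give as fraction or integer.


Original: 3 cups for 6 servings
Target servings = 10
Scaling factor = 10/6
New amount = 3 * 10/6
= 30/6
= 5 cups

5


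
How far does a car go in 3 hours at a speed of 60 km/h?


Using distance = speed * time
Speed = 60 km/h
Time = 3 hours
Distance = 60 * 3
= 180 km

180


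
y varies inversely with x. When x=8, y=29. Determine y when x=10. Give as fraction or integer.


Inverse proportion: y = k/x
Find k: k = 8 * 29 = 232
Compute y at x=10: y = 232/10
y = 116/5

116/5


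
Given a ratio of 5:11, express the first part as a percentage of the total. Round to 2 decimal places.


Total parts = 5 + 11 = 16
First part fraction = 5/16
Percentage = (5/16) * 100
= 0.3125 * 100
= 31.25%

31.25


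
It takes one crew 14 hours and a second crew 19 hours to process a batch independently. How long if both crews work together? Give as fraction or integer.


Rate of A = 1/14 job per hour
Rate of B = 1/19 job per hour
Combined rate = 1/14 + 1/19
Find common denominator: (19 + 14)/(14*19) = 33/266
Combined rate = 33/266 job per hour
Time together = 1 / (33/266) = 266/33 hours

266/33


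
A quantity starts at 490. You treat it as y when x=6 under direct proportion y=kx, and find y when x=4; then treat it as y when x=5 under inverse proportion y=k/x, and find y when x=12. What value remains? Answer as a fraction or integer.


Start with 490.
Step 1: Direct prop: k = (490)/6; new y = k*4 = 490*4/6 = 980/3
Step 2: Inverse prop: k = (980/3)*5; new y = k/12 = 980/3*5/12 = 1225/9
Final result = 1225/9

1225/9


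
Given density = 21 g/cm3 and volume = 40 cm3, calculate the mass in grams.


Using mass = density * volume
Density = 21 g/cm3
Volume = 40 cm3
Mass = 21 * 40
= 840 g

840


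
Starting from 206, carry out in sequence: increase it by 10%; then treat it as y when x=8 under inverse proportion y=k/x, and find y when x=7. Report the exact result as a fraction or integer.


Start with 206.
Step 1: Increase by 10%: 206 * 110/100 = 1133/5
Step 2: Inverse prop: k = (1133/5)*8; new y = k/7 = 1133/5*8/7 = 9064/35
Final result = 9064/35

9064/35


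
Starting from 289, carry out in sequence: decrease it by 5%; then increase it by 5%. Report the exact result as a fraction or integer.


Start with 289.
Step 1: Decrease by 5%: 289 * 95/100 = 5491/20
Step 2: Increase by 5%: 5491/20 * 105/100 = 115311/400
Final result = 115311/400

115311/400


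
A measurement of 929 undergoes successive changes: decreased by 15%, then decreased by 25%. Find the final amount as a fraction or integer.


Start: 929
Step 1: decrease by 15% => multiply by 85/100
  929 * 85/100 = 15793/20
Step 2: decrease by 25% => multiply by 75/100
  15793/20 * 75/100 = 47379/80
Final value = 47379/80

47379/80


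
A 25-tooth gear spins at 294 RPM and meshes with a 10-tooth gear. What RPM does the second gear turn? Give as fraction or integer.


Gear ratio: teeth_A * RPM_A = teeth_B * RPM_B
25 * 294 = 10 * RPM_B
7350 = 10 * RPM_B
RPM_B = 7350 / 10
RPM_B = 735

735


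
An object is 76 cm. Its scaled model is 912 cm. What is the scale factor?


Original length = 76 cm
Scaled length = 912 cm
Scale factor = 912 / 76
= 12

12


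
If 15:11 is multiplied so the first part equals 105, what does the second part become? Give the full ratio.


Original ratio: 15:11
First term target: 105
Scale factor = 105 / 15 = 7
Multiply second term: 11 * 7 = 77
Equivalent ratio = 105:77

105:77


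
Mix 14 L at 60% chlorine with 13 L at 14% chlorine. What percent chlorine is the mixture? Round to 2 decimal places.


Solute in mixture 1 = 60% of 14 L = 14*60/100 = 42/5 L
Solute in mixture 2 = 14% of 13 L = 13*14/100 = 91/50 L
Total solute = 42/5 + 91/50 = 511/50 L
Total volume = 14 + 13 = 27 L
Final concentration = 511/50/27 * 100 = 37.85%

37.85


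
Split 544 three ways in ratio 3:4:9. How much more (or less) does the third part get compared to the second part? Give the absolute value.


Total parts = 3 + 4 + 9 = 16
Value per part = 544 / 16 = 34
Shares: 3*34=102, 4*34=136, 9*34=306
Third share = 306, second share = 136
Difference = |306 - 136| = 170

170


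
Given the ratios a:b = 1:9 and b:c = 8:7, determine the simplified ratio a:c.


Given a:b = 1:9 and b:c = 8:7
Make b consistent. Multiply first ratio by 8: a:b = 8:72
Multiply second ratio by 9: b:c = 72:63
Now b = 72 in both, so a:b:c = 8:72:63
Therefore a:c = 8:63
Simplify by GCD: a:c = 8:63

8:63


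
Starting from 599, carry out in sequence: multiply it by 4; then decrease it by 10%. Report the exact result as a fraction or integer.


Start with 599.
Step 1: Multiply by 4: 599 * 4 = 2396
Step 2: Decrease by 10%: 2396 * 90/100 = 10782/5
Final result = 10782/5

10782/5


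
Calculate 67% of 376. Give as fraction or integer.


Compute 67% of 376
Convert percentage: 67% = 67/100
Multiply: 376 * 67/100
= 25192/100
= 6298/25

6298/25


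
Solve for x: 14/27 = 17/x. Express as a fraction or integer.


Setting up: 14/27 = 17/x
Cross multiply: 14 * x = 27 * 17
14x = 459
x = 459/14
x = 459/14

459/14


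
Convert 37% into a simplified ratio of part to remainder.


Part = 37%, Remainder = 63%
Ratio = 37:63
GCD(37, 63) = 1
Simplify: 37:63 = 37:63

37:63


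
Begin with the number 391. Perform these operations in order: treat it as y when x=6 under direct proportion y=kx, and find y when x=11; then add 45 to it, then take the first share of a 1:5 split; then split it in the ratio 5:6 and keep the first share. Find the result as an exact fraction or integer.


Start with 391.
Step 1: Direct prop: k = (391)/6; new y = k*11 = 391*11/6 = 4301/6
Step 2: Add 45: 4301/6+45=4571/6; split 1:5 first = 4571/6*1/6 = 4571/36
Step 3: Split 5:6, first share = 4571/36 * 5/11 = 22855/396
Final result = 22855/396

22855/396


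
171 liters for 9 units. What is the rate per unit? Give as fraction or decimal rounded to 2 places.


Total liters = 171
Number of units = 9
Unit rate = 171 / 9
= 19 liters per unit

19


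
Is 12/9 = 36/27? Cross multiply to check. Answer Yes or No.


Cross multiply to check 12/9 = 36/27
Left cross product: 12 * 27 = 324
Right cross product: 9 * 36 = 324
324 = 324
Equal, so proportions match => Yes

Yes


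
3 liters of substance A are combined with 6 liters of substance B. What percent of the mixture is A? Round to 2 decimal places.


Volume of A = 3 L
Volume of B = 6 L
Total volume = 3 + 6 = 9 L
Percentage of A = (3/9) * 100
= 33.33%

33.33


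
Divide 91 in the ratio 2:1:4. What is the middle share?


Ratio = 2:1:4
Total parts = 2 + 1 + 4 = 7
Value per part = 91 / 7 = 13
First share = 2 * 13 = 26
Middle share = 1 * 13 = 13
Third share = 4 * 13 = 52

13


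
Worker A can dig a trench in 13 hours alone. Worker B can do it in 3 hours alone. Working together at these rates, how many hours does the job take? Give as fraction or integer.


Rate of A = 1/13 job per hour
Rate of B = 1/3 job per hour
Combined rate = 1/13 + 1/3
Find common denominator: (3 + 13)/(13*3) = 16/39
Combined rate = 16/39 job per hour
Time together = 1 / (16/39) = 39/16 hours

39/16


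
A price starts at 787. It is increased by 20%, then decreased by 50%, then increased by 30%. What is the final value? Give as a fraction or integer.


Start: 787
Step 1: increase by 20% => multiply by 120/100
  787 * 120/100 = 4722/5
Step 2: decrease by 50% => multiply by 50/100
  4722/5 * 50/100 = 2361/5
Step 3: increase by 30% => multiply by 130/100
  2361/5 * 130/100 = 30693/50
Final value = 30693/50

30693/50


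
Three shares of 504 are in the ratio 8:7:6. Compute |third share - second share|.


Total parts = 8 + 7 + 6 = 21
Value per part = 504 / 21 = 24
Shares: 8*24=192, 7*24=168, 6*24=144
Third share = 144, second share = 168
Difference = |144 - 168| = 24

24


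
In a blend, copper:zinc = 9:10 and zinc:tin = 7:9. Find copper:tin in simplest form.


Given a:b = 9:10 and b:c = 7:9
Make b consistent. Multiply first ratio by 7: a:b = 63:70
Multiply second ratio by 10: b:c = 70:90
Now b = 70 in both, so a:b:c = 63:70:90
Therefore a:c = 63:90
Simplify by GCD: a:c = 7:10

7:10


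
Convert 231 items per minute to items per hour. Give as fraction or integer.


Converting from per minute to per hour
Rate = 231 items per minute
Multiply by 60: 231 * 60
= 13860 items per hour

13860


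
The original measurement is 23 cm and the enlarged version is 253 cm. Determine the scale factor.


Original length = 23 cm
Scaled length = 253 cm
Scale factor = 253 / 23
= 11

11


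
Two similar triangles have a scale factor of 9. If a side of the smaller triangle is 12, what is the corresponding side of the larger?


Similar triangles have proportional sides
Scale factor = 9
Smaller side = 12
Corresponding larger side = 12 * 9
= 108

108


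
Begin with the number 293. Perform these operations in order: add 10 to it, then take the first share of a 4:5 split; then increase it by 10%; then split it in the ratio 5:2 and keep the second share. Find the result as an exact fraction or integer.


Start with 293.
Step 1: Add 10: 293+10=303; split 4:5 first = 303*4/9 = 404/3
Step 2: Increase by 10%: 404/3 * 110/100 = 2222/15
Step 3: Split 5:2, second share = 2222/15 * 2/7 = 4444/105
Final result = 4444/105

4444/105


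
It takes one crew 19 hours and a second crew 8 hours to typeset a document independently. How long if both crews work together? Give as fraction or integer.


Rate of A = 1/19 job per hour
Rate of B = 1/8 job per hour
Combined rate = 1/19 + 1/8
Find common denominator: (8 + 19)/(19*8) = 27/152
Combined rate = 27/152 job per hour
Time together = 1 / (27/152) = 152/27 hours

152/27


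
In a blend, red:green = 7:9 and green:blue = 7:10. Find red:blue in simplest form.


Given a:b = 7:9 and b:c = 7:10
Make b consistent. Multiply first ratio by 7: a:b = 49:63
Multiply second ratio by 9: b:c = 63:90
Now b = 63 in both, so a:b:c = 49:63:90
Therefore a:c = 49:90
Simplify by GCD: a:c = 49:90

49:90


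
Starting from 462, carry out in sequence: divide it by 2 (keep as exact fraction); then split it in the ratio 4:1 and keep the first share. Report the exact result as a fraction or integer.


Start with 462.
Step 1: Divide by 2: 462 / 2 = 231
Step 2: Split 4:1, first share = 231 * 4/5 = 924/5
Final result = 924/5

924/5


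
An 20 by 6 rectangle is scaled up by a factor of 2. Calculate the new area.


Original dimensions: 20 x 6
Enlargement factor = 2
New width = 20 * 2 = 40
New height = 6 * 2 = 12
New area = 40 * 12 = 480

480


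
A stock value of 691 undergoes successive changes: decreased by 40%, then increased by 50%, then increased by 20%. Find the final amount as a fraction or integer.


Start: 691
Step 1: decrease by 40% => multiply by 60/100
  691 * 60/100 = 2073/5
Step 2: increase by 50% => multiply by 150/100
  2073/5 * 150/100 = 6219/10
Step 3: increase by 20% => multiply by 120/100
  6219/10 * 120/100 = 18657/25
Final value = 18657/25

18657/25


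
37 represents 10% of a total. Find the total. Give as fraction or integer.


Given: 37 is 10% of the whole
Set up: 37 = 10/100 * whole
whole = 37 * 100 / 10
whole = 3700 / 10
whole = 370

370


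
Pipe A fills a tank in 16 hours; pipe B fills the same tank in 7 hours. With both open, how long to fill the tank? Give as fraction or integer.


Rate of A = 1/16 job per hour
Rate of B = 1/7 job per hour
Combined rate = 1/16 + 1/7
Find common denominator: (7 + 16)/(16*7) = 23/112
Combined rate = 23/112 job per hour
Time together = 1 / (23/112) = 112/23 hours

112/23


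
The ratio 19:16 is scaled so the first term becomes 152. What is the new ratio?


Original ratio: 19:16
First term target: 152
Scale factor = 152 / 19 = 8
Multiply second term: 16 * 8 = 128
Equivalent ratio = 152:128

152:128


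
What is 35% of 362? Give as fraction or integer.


Compute 35% of 362
Convert percentage: 35% = 35/100
Multiply: 362 * 35/100
= 12670/100
= 1267/10

1267/10


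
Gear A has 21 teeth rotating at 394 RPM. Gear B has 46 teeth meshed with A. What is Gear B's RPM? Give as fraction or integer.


Gear ratio: teeth_A * RPM_A = teeth_B * RPM_B
21 * 394 = 46 * RPM_B
8274 = 46 * RPM_B
RPM_B = 8274 / 46
RPM_B = 4137/23

4137/23


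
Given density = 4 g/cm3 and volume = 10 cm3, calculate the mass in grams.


Using mass = density * volume
Density = 4 g/cm3
Volume = 10 cm3
Mass = 4 * 10
= 40 g

40


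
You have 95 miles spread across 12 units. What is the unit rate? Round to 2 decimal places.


Total miles = 95
Number of units = 12
Unit rate = 95 / 12
= 7.92 miles per unit

7.92


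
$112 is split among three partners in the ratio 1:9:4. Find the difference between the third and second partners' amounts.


Total parts = 1 + 9 + 4 = 14
Value per part = 112 / 14 = 8
Shares: 1*8=8, 9*8=72, 4*8=32
Third share = 32, second share = 72
Difference = |32 - 72| = 40

40


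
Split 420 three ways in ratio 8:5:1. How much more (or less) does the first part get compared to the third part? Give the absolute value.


Total parts = 8 + 5 + 1 = 14
Value per part = 420 / 14 = 30
Shares: 8*30=240, 5*30=150, 1*30=30
First share = 240, third share = 30
Difference = |240 - 30| = 210

210


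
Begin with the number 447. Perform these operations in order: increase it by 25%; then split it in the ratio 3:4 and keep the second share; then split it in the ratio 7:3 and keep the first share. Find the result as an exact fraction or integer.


Start with 447.
Step 1: Increase by 25%: 447 * 125/100 = 2235/4
Step 2: Split 3:4, second share = 2235/4 * 4/7 = 2235/7
Step 3: Split 7:3, first share = 2235/7 * 7/10 = 447/2
Final result = 447/2

447/2


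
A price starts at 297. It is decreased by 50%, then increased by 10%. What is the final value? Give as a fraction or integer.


Start: 297
Step 1: decrease by 50% => multiply by 50/100
  297 * 50/100 = 297/2
Step 2: increase by 10% => multiply by 110/100
  297/2 * 110/100 = 3267/20
Final value = 3267/20

3267/20


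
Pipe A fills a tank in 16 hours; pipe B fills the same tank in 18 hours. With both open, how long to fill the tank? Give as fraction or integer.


Rate of A = 1/16 job per hour
Rate of B = 1/18 job per hour
Combined rate = 1/16 + 1/18
Find common denominator: (18 + 16)/(16*18) = 34/288
Combined rate = 17/144 job per hour
Time together = 1 / (17/144) = 144/17 hours

144/17


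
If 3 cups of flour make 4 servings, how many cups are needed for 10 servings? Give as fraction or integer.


Original: 3 cups for 4 servings
Target servings = 10
Scaling factor = 10/4
New amount = 3 * 10/4
= 30/4
= 15/2 cups

15/2


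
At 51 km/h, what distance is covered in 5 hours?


Using distance = speed * time
Speed = 51 km/h
Time = 5 hours
Distance = 51 * 5
= 255 km

255


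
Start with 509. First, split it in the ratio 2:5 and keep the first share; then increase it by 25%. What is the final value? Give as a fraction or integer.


Start with 509.
Step 1: Split 2:5, first share = 509 * 2/7 = 1018/7
Step 2: Increase by 25%: 1018/7 * 125/100 = 2545/14
Final result = 2545/14

2545/14


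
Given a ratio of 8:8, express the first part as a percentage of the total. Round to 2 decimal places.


Total parts = 8 + 8 = 16
First part fraction = 8/16
Percentage = (8/16) * 100
= 0.5 * 100
= 50.00%

50.00


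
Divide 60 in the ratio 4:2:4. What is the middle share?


Ratio = 4:2:4
Total parts = 4 + 2 + 4 = 10
Value per part = 60 / 10 = 6
First share = 4 * 6 = 24
Middle share = 2 * 6 = 12
Third share = 4 * 6 = 24

12


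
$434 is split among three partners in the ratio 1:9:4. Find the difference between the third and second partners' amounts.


Total parts = 1 + 9 + 4 = 14
Value per part = 434 / 14 = 31
Shares: 1*31=31, 9*31=279, 4*31=124
Third share = 124, second share = 279
Difference = |124 - 279| = 155

155


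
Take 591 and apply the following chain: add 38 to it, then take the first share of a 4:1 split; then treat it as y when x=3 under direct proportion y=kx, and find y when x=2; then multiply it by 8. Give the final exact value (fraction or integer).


Start with 591.
Step 1: Add 38: 591+38=629; split 4:1 first = 629*4/5 = 2516/5
Step 2: Direct prop: k = (2516/5)/3; new y = k*2 = 2516/5*2/3 = 5032/15
Step 3: Multiply by 8: 5032/15 * 8 = 40256/15
Final result = 40256/15

40256/15


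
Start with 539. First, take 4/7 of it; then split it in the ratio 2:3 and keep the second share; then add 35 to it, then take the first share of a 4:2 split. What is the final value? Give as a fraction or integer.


Start with 539.
Step 1: Take 4/7: 539 * 4/7 = 308
Step 2: Split 2:3, second share = 308 * 3/5 = 924/5
Step 3: Add 35: 924/5+35=1099/5; split 4:2 first = 1099/5*4/6 = 2198/15
Final result = 2198/15

2198/15


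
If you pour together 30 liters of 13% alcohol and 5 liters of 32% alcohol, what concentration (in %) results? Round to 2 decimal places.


Solute in mixture 1 = 13% of 30 L = 30*13/100 = 39/10 L
Solute in mixture 2 = 32% of 5 L = 5*32/100 = 8/5 L
Total solute = 39/10 + 8/5 = 11/2 L
Total volume = 30 + 5 = 35 L
Final concentration = 11/2/35 * 100 = 15.71%

15.71


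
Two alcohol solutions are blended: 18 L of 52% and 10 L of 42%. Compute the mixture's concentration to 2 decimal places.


Solute in mixture 1 = 52% of 18 L = 18*52/100 = 234/25 L
Solute in mixture 2 = 42% of 10 L = 10*42/100 = 21/5 L
Total solute = 234/25 + 21/5 = 339/25 L
Total volume = 18 + 10 = 28 L
Final concentration = 339/25/28 * 100 = 48.43%

48.43


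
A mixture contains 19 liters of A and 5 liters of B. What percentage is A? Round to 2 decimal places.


Volume of A = 19 L
Volume of B = 5 L
Total volume = 19 + 5 = 24 L
Percentage of A = (19/24) * 100
= 79.17%

79.17


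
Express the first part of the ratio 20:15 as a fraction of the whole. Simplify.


Total parts = 20 + 15 = 35
First part fraction = 20/35
Simplify: 20/35 = 4/7

4/7


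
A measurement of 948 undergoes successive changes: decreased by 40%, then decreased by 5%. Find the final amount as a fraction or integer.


Start: 948
Step 1: decrease by 40% => multiply by 60/100
  948 * 60/100 = 2844/5
Step 2: decrease by 5% => multiply by 95/100
  2844/5 * 95/100 = 13509/25
Final value = 13509/25

13509/25


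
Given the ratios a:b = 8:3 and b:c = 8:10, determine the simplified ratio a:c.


Given a:b = 8:3 and b:c = 8:10
Make b consistent. Multiply first ratio by 8: a:b = 64:24
Multiply second ratio by 3: b:c = 24:30
Now b = 24 in both, so a:b:c = 64:24:30
Therefore a:c = 64:30
Simplify by GCD: a:c = 32:15

32:15


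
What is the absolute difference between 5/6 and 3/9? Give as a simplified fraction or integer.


Simplify: 5/6 = 5/6 and 3/9 = 1/3
Find common denominator: LCD = 6
Convert: 5/6 and 2/6
Difference = |5 - 2|/6 = 3/6
Simplified = 1/2

1/2


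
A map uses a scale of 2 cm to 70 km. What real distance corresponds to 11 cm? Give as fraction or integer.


Map scale: 2 cm = 70 km
Measured distance on map = 11 cm
Set up proportion: 11 * 70 / 2
= 770 / 2
= 385 km

385


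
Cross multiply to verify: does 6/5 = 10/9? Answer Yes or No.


Cross multiply to check 6/5 = 10/9
Left cross product: 6 * 9 = 54
Right cross product: 5 * 10 = 50
54 != 50
Not equal, so proportions differ => No

No


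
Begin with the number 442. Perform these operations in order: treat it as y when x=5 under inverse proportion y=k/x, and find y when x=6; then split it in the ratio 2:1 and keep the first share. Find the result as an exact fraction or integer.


Start with 442.
Step 1: Inverse prop: k = (442)*5; new y = k/6 = 442*5/6 = 1105/3
Step 2: Split 2:1, first share = 1105/3 * 2/3 = 2210/9
Final result = 2210/9

2210/9


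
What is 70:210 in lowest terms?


Find GCD(70, 210)
GCD = 70
Divide both by 70: 70/70 = 1, 210/70 = 3
Simplified ratio = 1:3

1:3


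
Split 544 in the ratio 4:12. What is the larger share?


Total parts = 4 + 12 = 16
Value per part = 544 / 16 = 34
First share = 4 * 34 = 136
Second share = 12 * 34 = 408
Larger share = 408

408


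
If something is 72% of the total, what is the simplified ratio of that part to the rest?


Part = 72%, Remainder = 28%
Ratio = 72:28
GCD(72, 28) = 4
Simplify: 18:7 = 18:7

18:7


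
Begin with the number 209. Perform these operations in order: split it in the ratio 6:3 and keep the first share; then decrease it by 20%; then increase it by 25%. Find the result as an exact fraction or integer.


Start with 209.
Step 1: Split 6:3, first share = 209 * 6/9 = 418/3
Step 2: Decrease by 20%: 418/3 * 80/100 = 1672/15
Step 3: Increase by 25%: 1672/15 * 125/100 = 418/3
Final result = 418/3

418/3


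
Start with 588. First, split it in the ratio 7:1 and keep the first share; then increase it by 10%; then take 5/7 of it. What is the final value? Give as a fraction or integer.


Start with 588.
Step 1: Split 7:1, first share = 588 * 7/8 = 1029/2
Step 2: Increase by 10%: 1029/2 * 110/100 = 11319/20
Step 3: Take 5/7: 11319/20 * 5/7 = 1617/4
Final result = 1617/4

1617/4


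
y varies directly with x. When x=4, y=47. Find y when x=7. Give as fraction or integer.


Direct proportion: y = kx
Find k: k = 47/4 = 47/4
Compute y at x=7: y = 47/4 * 7
y = 329/4

329/4


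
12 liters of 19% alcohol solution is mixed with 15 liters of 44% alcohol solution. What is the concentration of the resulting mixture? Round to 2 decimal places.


Solute in mixture 1 = 19% of 12 L = 12*19/100 = 57/25 L
Solute in mixture 2 = 44% of 15 L = 15*44/100 = 33/5 L
Total solute = 57/25 + 33/5 = 222/25 L
Total volume = 12 + 15 = 27 L
Final concentration = 222/25/27 * 100 = 32.89%

32.89


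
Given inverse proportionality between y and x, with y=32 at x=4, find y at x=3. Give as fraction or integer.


Inverse proportion: y = k/x
Find k: k = 4 * 32 = 128
Compute y at x=3: y = 128/3
y = 128/3

128/3


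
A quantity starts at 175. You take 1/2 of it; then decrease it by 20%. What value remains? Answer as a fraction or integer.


Start with 175.
Step 1: Take 1/2: 175 * 1/2 = 175/2
Step 2: Decrease by 20%: 175/2 * 80/100 = 70
Final result = 70

70


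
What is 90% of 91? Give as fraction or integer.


Compute 90% of 91
Convert percentage: 90% = 90/100
Multiply: 91 * 90/100
= 8190/100
= 819/10

819/10


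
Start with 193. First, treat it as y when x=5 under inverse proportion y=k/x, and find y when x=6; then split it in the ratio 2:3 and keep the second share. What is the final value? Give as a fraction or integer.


Start with 193.
Step 1: Inverse prop: k = (193)*5; new y = k/6 = 193*5/6 = 965/6
Step 2: Split 2:3, second share = 965/6 * 3/5 = 193/2
Final result = 193/2

193/2


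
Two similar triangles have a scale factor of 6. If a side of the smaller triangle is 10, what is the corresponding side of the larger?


Similar triangles have proportional sides
Scale factor = 6
Smaller side = 10
Corresponding larger side = 10 * 6
= 60

60


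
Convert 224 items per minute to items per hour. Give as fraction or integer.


Converting from per minute to per hour
Rate = 224 items per minute
Multiply by 60: 224 * 60
= 13440 items per hour

13440


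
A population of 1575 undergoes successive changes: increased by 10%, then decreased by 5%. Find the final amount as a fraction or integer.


Start: 1575
Step 1: increase by 10% => multiply by 110/100
  1575 * 110/100 = 3465/2
Step 2: decrease by 5% => multiply by 95/100
  3465/2 * 95/100 = 13167/8
Final value = 13167/8

13167/8


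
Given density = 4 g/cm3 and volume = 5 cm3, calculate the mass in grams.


Using mass = density * volume
Density = 4 g/cm3
Volume = 5 cm3
Mass = 4 * 5
= 20 g

20


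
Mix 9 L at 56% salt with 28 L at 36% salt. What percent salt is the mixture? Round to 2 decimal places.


Solute in mixture 1 = 56% of 9 L = 9*56/100 = 126/25 L
Solute in mixture 2 = 36% of 28 L = 28*36/100 = 252/25 L
Total solute = 126/25 + 252/25 = 378/25 L
Total volume = 9 + 28 = 37 L
Final concentration = 378/25/37 * 100 = 40.86%

40.86


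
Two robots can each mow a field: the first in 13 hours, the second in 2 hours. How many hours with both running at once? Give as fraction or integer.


Rate of A = 1/13 job per hour
Rate of B = 1/2 job per hour
Combined rate = 1/13 + 1/2
Find common denominator: (2 + 13)/(13*2) = 15/26
Combined rate = 15/26 job per hour
Time together = 1 / (15/26) = 26/15 hours

26/15


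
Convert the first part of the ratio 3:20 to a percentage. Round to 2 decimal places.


Total parts = 3 + 20 = 23
First part fraction = 3/23
Percentage = (3/23) * 100
= 0.130435 * 100
= 13.04%

13.04


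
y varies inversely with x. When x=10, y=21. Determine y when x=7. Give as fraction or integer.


Inverse proportion: y = k/x
Find k: k = 10 * 21 = 210
Compute y at x=7: y = 210/7
y = 30

30


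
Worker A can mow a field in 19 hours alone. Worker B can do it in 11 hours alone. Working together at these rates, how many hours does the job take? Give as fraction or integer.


Rate of A = 1/19 job per hour
Rate of B = 1/11 job per hour
Combined rate = 1/19 + 1/11
Find common denominator: (11 + 19)/(19*11) = 30/209
Combined rate = 30/209 job per hour
Time together = 1 / (30/209) = 209/30 hours

209/30


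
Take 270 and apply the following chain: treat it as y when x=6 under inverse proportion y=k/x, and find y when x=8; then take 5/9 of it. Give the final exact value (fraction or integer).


Start with 270.
Step 1: Inverse prop: k = (270)*6; new y = k/8 = 270*6/8 = 405/2
Step 2: Take 5/9: 405/2 * 5/9 = 225/2
Final result = 225/2

225/2


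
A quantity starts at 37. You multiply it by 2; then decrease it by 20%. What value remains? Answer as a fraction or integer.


Start with 37.
Step 1: Multiply by 2: 37 * 2 = 74
Step 2: Decrease by 20%: 74 * 80/100 = 296/5
Final result = 296/5

296/5


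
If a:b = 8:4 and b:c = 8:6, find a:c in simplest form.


Given a:b = 8:4 and b:c = 8:6
Make b consistent. Multiply first ratio by 8: a:b = 64:32
Multiply second ratio by 4: b:c = 32:24
Now b = 32 in both, so a:b:c = 64:32:24
Therefore a:c = 64:24
Simplify by GCD: a:c = 8:3

8:3


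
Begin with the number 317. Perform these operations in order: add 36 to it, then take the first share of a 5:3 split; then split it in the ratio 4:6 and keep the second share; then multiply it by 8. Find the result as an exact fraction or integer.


Start with 317.
Step 1: Add 36: 317+36=353; split 5:3 first = 353*5/8 = 1765/8
Step 2: Split 4:6, second share = 1765/8 * 6/10 = 1059/8
Step 3: Multiply by 8: 1059/8 * 8 = 1059
Final result = 1059

1059


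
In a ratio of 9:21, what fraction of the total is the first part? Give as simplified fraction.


Total parts = 9 + 21 = 30
First part fraction = 9/30
Simplify: 9/30 = 3/10

3/10


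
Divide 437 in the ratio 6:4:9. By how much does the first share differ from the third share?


Total parts = 6 + 4 + 9 = 19
Value per part = 437 / 19 = 23
Shares: 6*23=138, 4*23=92, 9*23=207
First share = 138, third share = 207
Difference = |138 - 207| = 69

69


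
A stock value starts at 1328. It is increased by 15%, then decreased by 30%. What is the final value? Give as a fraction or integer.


Start: 1328
Step 1: increase by 15% => multiply by 115/100
  1328 * 115/100 = 7636/5
Step 2: decrease by 30% => multiply by 70/100
  7636/5 * 70/100 = 26726/25
Final value = 26726/25

26726/25


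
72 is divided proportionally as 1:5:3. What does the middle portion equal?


Ratio = 1:5:3
Total parts = 1 + 5 + 3 = 9
Value per part = 72 / 9 = 8
First share = 1 * 8 = 8
Middle share = 5 * 8 = 40
Third share = 3 * 8 = 24

40


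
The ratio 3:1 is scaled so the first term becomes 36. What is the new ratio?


Original ratio: 3:1
First term target: 36
Scale factor = 36 / 3 = 12
Multiply second term: 1 * 12 = 12
Equivalent ratio = 36:12

36:12


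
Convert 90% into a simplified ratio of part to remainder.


Part = 90%, Remainder = 10%
Ratio = 90:10
GCD(90, 10) = 10
Simplify: 9:1 = 9:1

9:1


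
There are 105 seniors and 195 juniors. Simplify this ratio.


Find GCD(105, 195)
GCD = 15
Divide both by 15: 105/15 = 7, 195/15 = 13
Simplified ratio = 7:13

7:13


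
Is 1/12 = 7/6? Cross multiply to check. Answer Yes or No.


Cross multiply to check 1/12 = 7/6
Left cross product: 1 * 6 = 6
Right cross product: 12 * 7 = 84
6 != 84
Not equal, so proportions differ => No

No


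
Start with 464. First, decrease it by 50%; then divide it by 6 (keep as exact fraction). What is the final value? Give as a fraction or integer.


Start with 464.
Step 1: Decrease by 50%: 464 * 50/100 = 232
Step 2: Divide by 6: 232 / 6 = 116/3
Final result = 116/3

116/3


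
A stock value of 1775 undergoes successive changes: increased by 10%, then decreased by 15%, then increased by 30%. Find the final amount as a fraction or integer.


Start: 1775
Step 1: increase by 10% => multiply by 110/100
  1775 * 110/100 = 3905/2
Step 2: decrease by 15% => multiply by 85/100
  3905/2 * 85/100 = 13277/8
Step 3: increase by 30% => multiply by 130/100
  13277/8 * 130/100 = 172601/80
Final value = 172601/80

172601/80


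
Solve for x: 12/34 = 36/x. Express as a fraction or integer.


Setting up: 12/34 = 36/x
Cross multiply: 12 * x = 34 * 36
12x = 1224
x = 1224/12
x = 102

102


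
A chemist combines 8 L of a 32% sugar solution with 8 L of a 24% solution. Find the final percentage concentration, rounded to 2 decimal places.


Solute in mixture 1 = 32% of 8 L = 8*32/100 = 64/25 L
Solute in mixture 2 = 24% of 8 L = 8*24/100 = 48/25 L
Total solute = 64/25 + 48/25 = 112/25 L
Total volume = 8 + 8 = 16 L
Final concentration = 112/25/16 * 100 = 28.00%

28.00


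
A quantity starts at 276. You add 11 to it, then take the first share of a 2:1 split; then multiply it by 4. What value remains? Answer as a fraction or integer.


Start with 276.
Step 1: Add 11: 276+11=287; split 2:1 first = 287*2/3 = 574/3
Step 2: Multiply by 4: 574/3 * 4 = 2296/3
Final result = 2296/3

2296/3


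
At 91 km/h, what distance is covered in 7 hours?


Using distance = speed * time
Speed = 91 km/h
Time = 7 hours
Distance = 91 * 7
= 637 km

637


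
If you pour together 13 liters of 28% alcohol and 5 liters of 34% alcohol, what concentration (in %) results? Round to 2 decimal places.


Solute in mixture 1 = 28% of 13 L = 13*28/100 = 91/25 L
Solute in mixture 2 = 34% of 5 L = 5*34/100 = 17/10 L
Total solute = 91/25 + 17/10 = 267/50 L
Total volume = 13 + 5 = 18 L
Final concentration = 267/50/18 * 100 = 29.67%

29.67


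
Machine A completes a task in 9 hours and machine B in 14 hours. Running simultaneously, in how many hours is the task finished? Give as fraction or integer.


Rate of A = 1/9 job per hour
Rate of B = 1/14 job per hour
Combined rate = 1/9 + 1/14
Find common denominator: (14 + 9)/(9*14) = 23/126
Combined rate = 23/126 job per hour
Time together = 1 / (23/126) = 126/23 hours

126/23


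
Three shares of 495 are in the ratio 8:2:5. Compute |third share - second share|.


Total parts = 8 + 2 + 5 = 15
Value per part = 495 / 15 = 33
Shares: 8*33=264, 2*33=66, 5*33=165
Third share = 165, second share = 66
Difference = |165 - 66| = 99

99


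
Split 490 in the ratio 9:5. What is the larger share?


Total parts = 9 + 5 = 14
Value per part = 490 / 14 = 35
First share = 9 * 35 = 315
Second share = 5 * 35 = 175
Larger share = 315

315


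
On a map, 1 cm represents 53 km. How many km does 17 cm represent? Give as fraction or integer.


Map scale: 1 cm = 53 km
Measured distance on map = 17 cm
Set up proportion: 17 * 53 / 1
= 901 / 1
= 901 km

901


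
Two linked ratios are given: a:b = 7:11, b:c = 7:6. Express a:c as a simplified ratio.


Given a:b = 7:11 and b:c = 7:6
Make b consistent. Multiply first ratio by 7: a:b = 49:77
Multiply second ratio by 11: b:c = 77:66
Now b = 77 in both, so a:b:c = 49:77:66
Therefore a:c = 49:66
Simplify by GCD: a:c = 49:66

49:66


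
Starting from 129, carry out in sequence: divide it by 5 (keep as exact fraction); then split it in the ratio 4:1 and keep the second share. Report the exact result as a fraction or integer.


Start with 129.
Step 1: Divide by 5: 129 / 5 = 129/5
Step 2: Split 4:1, second share = 129/5 * 1/5 = 129/25
Final result = 129/25

129/25


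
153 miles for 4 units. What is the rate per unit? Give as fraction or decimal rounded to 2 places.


Total miles = 153
Number of units = 4
Unit rate = 153 / 4
= 38.25 miles per unit

38.25


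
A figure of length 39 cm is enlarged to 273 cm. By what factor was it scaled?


Original length = 39 cm
Scaled length = 273 cm
Scale factor = 273 / 39
= 7

7


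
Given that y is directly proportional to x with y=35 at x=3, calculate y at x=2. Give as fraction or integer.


Direct proportion: y = kx
Find k: k = 35/3 = 35/3
Compute y at x=2: y = 35/3 * 2
y = 70/3

70/3


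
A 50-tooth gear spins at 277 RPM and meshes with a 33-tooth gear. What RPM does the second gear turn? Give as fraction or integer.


Gear ratio: teeth_A * RPM_A = teeth_B * RPM_B
50 * 277 = 33 * RPM_B
13850 = 33 * RPM_B
RPM_B = 13850 / 33
RPM_B = 13850/33

13850/33


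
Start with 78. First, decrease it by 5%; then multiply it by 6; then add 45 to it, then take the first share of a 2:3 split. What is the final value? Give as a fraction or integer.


Start with 78.
Step 1: Decrease by 5%: 78 * 95/100 = 741/10
Step 2: Multiply by 6: 741/10 * 6 = 2223/5
Step 3: Add 45: 2223/5+45=2448/5; split 2:3 first = 2448/5*2/5 = 4896/25
Final result = 4896/25

4896/25


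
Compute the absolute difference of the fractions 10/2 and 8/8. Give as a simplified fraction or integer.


Simplify: 10/2 = 5 and 8/8 = 1
Find common denominator: LCD = 1
Convert: 5/1 and 1/1
Difference = |5 - 1|/1 = 4/1
Simplified = 4

4


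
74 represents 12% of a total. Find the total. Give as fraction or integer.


Given: 74 is 12% of the whole
Set up: 74 = 12/100 * whole
whole = 74 * 100 / 12
whole = 7400 / 12
whole = 1850/3

1850/3


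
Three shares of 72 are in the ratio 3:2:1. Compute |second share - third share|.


Total parts = 3 + 2 + 1 = 6
Value per part = 72 / 6 = 12
Shares: 3*12=36, 2*12=24, 1*12=12
Second share = 24, third share = 12
Difference = |24 - 12| = 12

12


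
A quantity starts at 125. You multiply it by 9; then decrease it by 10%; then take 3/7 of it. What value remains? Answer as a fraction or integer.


Start with 125.
Step 1: Multiply by 9: 125 * 9 = 1125
Step 2: Decrease by 10%: 1125 * 90/100 = 2025/2
Step 3: Take 3/7: 2025/2 * 3/7 = 6075/14
Final result = 6075/14

6075/14


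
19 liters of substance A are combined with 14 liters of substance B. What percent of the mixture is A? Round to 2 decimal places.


Volume of A = 19 L
Volume of B = 14 L
Total volume = 19 + 14 = 33 L
Percentage of A = (19/33) * 100
= 57.58%

57.58


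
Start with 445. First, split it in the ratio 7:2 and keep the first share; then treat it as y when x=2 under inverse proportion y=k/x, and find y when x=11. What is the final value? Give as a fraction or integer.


Start with 445.
Step 1: Split 7:2, first share = 445 * 7/9 = 3115/9
Step 2: Inverse prop: k = (3115/9)*2; new y = k/11 = 3115/9*2/11 = 6230/99
Final result = 6230/99

6230/99


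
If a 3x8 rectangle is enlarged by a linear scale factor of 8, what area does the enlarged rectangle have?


Original dimensions: 3 x 8
Enlargement factor = 8
New width = 3 * 8 = 24
New height = 8 * 8 = 64
New area = 24 * 64 = 1536

1536


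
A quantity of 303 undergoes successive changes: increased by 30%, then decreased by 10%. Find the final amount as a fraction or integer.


Start: 303
Step 1: increase by 30% => multiply by 130/100
  303 * 130/100 = 3939/10
Step 2: decrease by 10% => multiply by 90/100
  3939/10 * 90/100 = 35451/100
Final value = 35451/100

35451/100


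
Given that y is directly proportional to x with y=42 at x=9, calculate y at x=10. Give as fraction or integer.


Direct proportion: y = kx
Find k: k = 42/9 = 14/3
Compute y at x=10: y = 14/3 * 10
y = 140/3

140/3


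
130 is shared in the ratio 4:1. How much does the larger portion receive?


Total parts = 4 + 1 = 5
Value per part = 130 / 5 = 26
First share = 4 * 26 = 104
Second share = 1 * 26 = 26
Larger share = 104

104


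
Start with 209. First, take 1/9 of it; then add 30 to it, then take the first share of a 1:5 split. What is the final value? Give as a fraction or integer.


Start with 209.
Step 1: Take 1/9: 209 * 1/9 = 209/9
Step 2: Add 30: 209/9+30=479/9; split 1:5 first = 479/9*1/6 = 479/54
Final result = 479/54

479/54


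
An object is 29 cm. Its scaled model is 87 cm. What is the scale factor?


Original length = 29 cm
Scaled length = 87 cm
Scale factor = 87 / 29
= 3

3


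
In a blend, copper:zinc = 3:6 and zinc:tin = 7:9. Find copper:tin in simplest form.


Given a:b = 3:6 and b:c = 7:9
Make b consistent. Multiply first ratio by 7: a:b = 21:42
Multiply second ratio by 6: b:c = 42:54
Now b = 42 in both, so a:b:c = 21:42:54
Therefore a:c = 21:54
Simplify by GCD: a:c = 7:18

7:18


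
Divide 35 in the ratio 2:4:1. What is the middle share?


Ratio = 2:4:1
Total parts = 2 + 4 + 1 = 7
Value per part = 35 / 7 = 5
First share = 2 * 5 = 10
Middle share = 4 * 5 = 20
Third share = 1 * 5 = 5

20


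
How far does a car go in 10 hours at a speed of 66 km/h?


Using distance = speed * time
Speed = 66 km/h
Time = 10 hours
Distance = 66 * 10
= 660 km

660


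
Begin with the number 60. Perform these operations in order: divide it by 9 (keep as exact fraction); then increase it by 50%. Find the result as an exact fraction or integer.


Start with 60.
Step 1: Divide by 9: 60 / 9 = 20/3
Step 2: Increase by 50%: 20/3 * 150/100 = 10
Final result = 10

10


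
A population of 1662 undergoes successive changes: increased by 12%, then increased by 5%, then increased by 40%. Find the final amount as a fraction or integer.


Start: 1662
Step 1: increase by 12% => multiply by 112/100
  1662 * 112/100 = 46536/25
Step 2: increase by 5% => multiply by 105/100
  46536/25 * 105/100 = 244314/125
Step 3: increase by 40% => multiply by 140/100
  244314/125 * 140/100 = 1710198/625
Final value = 1710198/625

1710198/625


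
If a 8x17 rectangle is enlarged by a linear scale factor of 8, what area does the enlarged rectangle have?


Original dimensions: 8 x 17
Enlargement factor = 8
New width = 8 * 8 = 64
New height = 17 * 8 = 136
New area = 64 * 136 = 8704

8704


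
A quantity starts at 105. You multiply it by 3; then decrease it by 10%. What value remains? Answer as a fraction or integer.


Start with 105.
Step 1: Multiply by 3: 105 * 3 = 315
Step 2: Decrease by 10%: 315 * 90/100 = 567/2
Final result = 567/2

567/2


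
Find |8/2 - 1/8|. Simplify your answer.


Simplify: 8/2 = 4 and 1/8 = 1/8
Find common denominator: LCD = 8
Convert: 32/8 and 1/8
Difference = |32 - 1|/8 = 31/8
Simplified = 31/8

31/8


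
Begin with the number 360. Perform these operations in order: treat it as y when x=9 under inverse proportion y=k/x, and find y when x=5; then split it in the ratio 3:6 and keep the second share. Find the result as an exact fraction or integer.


Start with 360.
Step 1: Inverse prop: k = (360)*9; new y = k/5 = 360*9/5 = 648
Step 2: Split 3:6, second share = 648 * 6/9 = 432
Final result = 432

432


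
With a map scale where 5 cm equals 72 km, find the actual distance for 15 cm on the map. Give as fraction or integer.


Map scale: 5 cm = 72 km
Measured distance on map = 15 cm
Set up proportion: 15 * 72 / 5
= 1080 / 5
= 216 km

216
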